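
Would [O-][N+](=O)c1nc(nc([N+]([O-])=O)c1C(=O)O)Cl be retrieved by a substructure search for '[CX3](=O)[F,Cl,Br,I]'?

The pattern [CX3](=O)[F,Cl,Br,I] describes a carbonyl carbon bonded to a halogen — an acyl halide.
The closest candidate here is a carboxylic acid group (-C(=O)OH), but the carbonyl is bonded to -OH, not to a halogen. No other fragment satisfies the full query, so there is no match.

No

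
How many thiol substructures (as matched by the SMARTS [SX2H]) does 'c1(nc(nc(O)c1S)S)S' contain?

3

[SX2H] is the SMARTS for a thiol: an aliphatic sulfur with two connections, one being H.
The molecule carries 3 separate instances of a thiol (-SH) meeting every constraint; each maps to a distinct set of atoms, giving 3 matches.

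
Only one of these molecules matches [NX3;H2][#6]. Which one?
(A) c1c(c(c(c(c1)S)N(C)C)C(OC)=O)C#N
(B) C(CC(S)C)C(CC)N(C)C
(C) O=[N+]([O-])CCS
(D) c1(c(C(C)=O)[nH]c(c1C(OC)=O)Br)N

[NX3;H2][#6] describes a trivalent nitrogen with two H attached to carbon (a primary amine).
(A) has a nitrile (-C#N) but the nitrogen is NX1 (triple-bonded), not NX3 with two H.
(B) has a dimethylamino group (-N(CH3)2) but the nitrogen has H0, not H2.
(C) has a nitro group (-[N+](=O)[O-]) but the nitrogen is [N+] with no H, not NX3H2.
(D) contains a primary amino group (-NH2), which satisfies every atom and bond constraint.
So the answer is (D).

D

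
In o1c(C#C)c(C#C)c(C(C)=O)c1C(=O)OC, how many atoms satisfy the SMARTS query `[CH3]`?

2

The query [CH3] means: aliphatic carbon with exactly three hydrogens.
Check the 16 heavy atoms by environment: 1× o (aromatic, H0) → no; 4× c (aromatic, H0) → no; 4× C (H0) → no; 3× O (H0) → no; 2× C (H3) → match; 2× C (H1) → no.
That gives 2 matching atoms.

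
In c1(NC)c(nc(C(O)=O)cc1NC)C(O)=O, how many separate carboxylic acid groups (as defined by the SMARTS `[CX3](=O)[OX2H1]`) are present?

[CX3](=O)[OX2H1] is the SMARTS for a carboxylic acid: an sp2 carbon double-bonded to O and single-bonded to an -OH oxygen.
The molecule carries 2 separate instances of a carboxylic acid group (-C(=O)OH) meeting every constraint; each maps to a distinct set of atoms, giving 2 matches.

2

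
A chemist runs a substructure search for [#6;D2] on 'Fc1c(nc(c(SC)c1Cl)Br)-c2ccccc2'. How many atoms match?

The query [#6;D2] means: any carbon bonded to exactly two heavy atoms.
Check the 17 heavy atoms by environment: 1× n (aromatic, D2) → no; 6× c (aromatic, D3) → no; 1× Cl (D1) → no; 5× c (aromatic, D2) → match; 1× F (D1) → no; 1× Br (D1) → no; 1× S (D2) → no; 1× C (D1) → no.
That gives 5 matching atoms.

5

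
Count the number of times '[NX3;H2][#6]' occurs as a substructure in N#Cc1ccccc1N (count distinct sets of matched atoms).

1

[NX3;H2][#6] is the SMARTS for a primary amine: a trivalent nitrogen with two H attached to carbon.
Exactly one fragment in the molecule meets all constraints, giving 1 match.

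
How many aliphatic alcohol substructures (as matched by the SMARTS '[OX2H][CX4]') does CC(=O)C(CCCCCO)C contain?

1

[OX2H][CX4] is the SMARTS for an aliphatic alcohol: a hydroxyl oxygen bound to an sp3 (X4) carbon.
Exactly one fragment in the molecule meets all constraints, giving 1 match.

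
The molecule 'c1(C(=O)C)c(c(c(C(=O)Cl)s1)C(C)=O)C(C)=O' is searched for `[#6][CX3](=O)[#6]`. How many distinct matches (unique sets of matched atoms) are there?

3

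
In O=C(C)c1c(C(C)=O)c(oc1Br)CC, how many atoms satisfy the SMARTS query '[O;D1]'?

The query [O;D1] means: aliphatic oxygen bonded to exactly one heavy atom.
Check the 14 heavy atoms by environment: 1× o (aromatic, D2) → no; 4× c (aromatic, D3) → no; 2× C (D3) → no; 2× O (D1) → match; 3× C (D1) → no; 1× Br (D1) → no; 1× C (D2) → no.
That gives 2 matching atoms.

2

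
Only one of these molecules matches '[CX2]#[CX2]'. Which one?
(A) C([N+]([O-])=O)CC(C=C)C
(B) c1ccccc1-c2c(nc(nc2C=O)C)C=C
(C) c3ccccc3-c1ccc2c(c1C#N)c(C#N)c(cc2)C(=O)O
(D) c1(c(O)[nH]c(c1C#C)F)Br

[CX2]#[CX2] describes a carbon-carbon triple bond (an alkyne).
(A) has a vinyl group (-CH=CH2) but the C=C is a double bond; both carbons are CX3, not CX2.
(B) has a vinyl group (-CH=CH2) but the C=C is a double bond; both carbons are CX3, not CX2.
(C) has a nitrile (-C#N) but the triple bond is C#N, not C#C.
(D) contains an ethynyl group (-C#CH), which satisfies every atom and bond constraint.
So the answer is (D).

D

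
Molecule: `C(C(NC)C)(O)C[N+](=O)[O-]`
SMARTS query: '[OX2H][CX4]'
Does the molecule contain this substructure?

The pattern [OX2H][CX4] describes a hydroxyl oxygen bound to an sp3 (X4) carbon — an aliphatic alcohol.
The molecule carries a hydroxyl group (-OH), whose atoms satisfy every constraint of the query, so the pattern matches.

Yes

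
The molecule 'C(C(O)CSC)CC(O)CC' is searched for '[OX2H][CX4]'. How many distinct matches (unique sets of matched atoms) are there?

2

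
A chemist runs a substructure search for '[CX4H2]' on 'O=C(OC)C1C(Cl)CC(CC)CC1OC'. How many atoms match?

3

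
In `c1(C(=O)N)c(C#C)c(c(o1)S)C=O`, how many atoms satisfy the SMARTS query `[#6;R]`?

The query [#6;R] means: carbon that is part of a ring.
Check the 13 heavy atoms by environment: 1× o (aromatic, in 5-ring) → no; 4× c (aromatic, in 5-ring) → match; 4× C (acyclic) → no; 2× O (acyclic) → no; 1× N (acyclic) → no; 1× S (acyclic) → no.
That gives 4 matching atoms.

4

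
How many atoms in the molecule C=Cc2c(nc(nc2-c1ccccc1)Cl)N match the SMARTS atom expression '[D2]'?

8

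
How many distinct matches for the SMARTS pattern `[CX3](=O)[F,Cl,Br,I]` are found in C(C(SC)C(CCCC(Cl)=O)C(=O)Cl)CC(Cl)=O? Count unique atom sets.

3

[CX3](=O)[F,Cl,Br,I] is the SMARTS for an acyl halide: a carbonyl carbon bonded to a halogen.
The molecule carries 3 separate instances of an acyl chloride (-C(=O)Cl) meeting every constraint; each maps to a distinct set of atoms, giving 3 matches.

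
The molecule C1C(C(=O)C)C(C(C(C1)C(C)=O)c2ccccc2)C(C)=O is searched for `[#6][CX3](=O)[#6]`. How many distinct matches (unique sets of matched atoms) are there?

[#6][CX3](=O)[#6] is the SMARTS for a ketone: a carbonyl carbon (no H) flanked by two carbons.
The molecule carries 3 separate instances of an acetyl/ketone group (-C(=O)CH3) meeting every constraint; each maps to a distinct set of atoms, giving 3 matches.

3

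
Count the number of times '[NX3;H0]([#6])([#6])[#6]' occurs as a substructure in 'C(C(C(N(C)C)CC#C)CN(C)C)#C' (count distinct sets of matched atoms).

2

[NX3;H0]([#6])([#6])[#6] is the SMARTS for a tertiary amine: a trivalent nitrogen with no H, bonded to three carbons.
The molecule carries 2 separate instances of a dimethylamino group (-N(CH3)2) meeting every constraint; each maps to a distinct set of atoms, giving 2 matches.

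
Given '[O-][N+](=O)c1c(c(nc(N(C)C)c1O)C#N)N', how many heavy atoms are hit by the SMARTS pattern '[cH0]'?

5

The query [cH0] means: aromatic carbon with no attached hydrogen (substituted or ring-fusion).
Check the 16 heavy atoms by environment: 1× n (aromatic, H0) → no; 5× c (aromatic, H0) → match; 1× N (charge +1, H0) → no; 1× O (charge -1, H0) → no; 1× O (H0) → no; 1× C (H0) → no; 2× N (H0) → no; 1× O (H1) → no; 1× N (H2) → no; 2× C (H3) → no.
That gives 5 matching atoms.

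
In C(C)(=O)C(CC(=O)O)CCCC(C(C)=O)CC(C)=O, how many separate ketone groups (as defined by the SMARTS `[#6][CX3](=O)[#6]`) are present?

3

[#6][CX3](=O)[#6] is the SMARTS for a ketone: a carbonyl carbon (no H) flanked by two carbons.
The molecule carries 3 separate instances of an acetyl/ketone group (-C(=O)CH3) meeting every constraint; each maps to a distinct set of atoms, giving 3 matches.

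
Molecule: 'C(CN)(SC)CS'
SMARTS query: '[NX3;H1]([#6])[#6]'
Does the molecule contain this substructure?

No

The pattern [NX3;H1]([#6])[#6] describes a trivalent nitrogen with one H, bonded to two carbons — a secondary amine.
The closest candidate here is a primary amino group (-NH2), but the nitrogen has H2 and only one carbon neighbour. No other fragment satisfies the full query, so there is no match.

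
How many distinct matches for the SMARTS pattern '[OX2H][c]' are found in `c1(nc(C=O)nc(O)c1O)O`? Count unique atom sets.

3

[OX2H][c] is the SMARTS for a phenol: a hydroxyl oxygen attached to an aromatic carbon.
The molecule carries 3 separate instances of a hydroxyl group (-OH) meeting every constraint; each maps to a distinct set of atoms, giving 3 matches.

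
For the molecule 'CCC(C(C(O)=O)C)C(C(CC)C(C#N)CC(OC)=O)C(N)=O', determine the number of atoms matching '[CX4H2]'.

The query [CX4H2] means: sp3 carbon (X4) with exactly two hydrogens.
Check the 23 heavy atoms by environment: 4× C (H3, X4) → no; 5× C (H1, X4) → no; 3× C (H2, X4) → match; 1× C (H0, X2) → no; 1× N (H0, X1) → no; 3× C (H0, X3) → no; 3× O (H0, X1) → no; 1× N (H2, X3) → no; 1× O (H0, X2) → no; 1× O (H1, X2) → no.
That gives 3 matching atoms.

3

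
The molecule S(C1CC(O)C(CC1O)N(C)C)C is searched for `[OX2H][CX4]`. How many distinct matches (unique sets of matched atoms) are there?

2

[OX2H][CX4] is the SMARTS for an aliphatic alcohol: a hydroxyl oxygen bound to an sp3 (X4) carbon.
The molecule carries 2 separate instances of a hydroxyl group (-OH) meeting every constraint; each maps to a distinct set of atoms, giving 2 matches.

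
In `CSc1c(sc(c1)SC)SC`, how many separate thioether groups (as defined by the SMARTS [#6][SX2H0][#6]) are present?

3

[#6][SX2H0][#6] is the SMARTS for a thioether: an aliphatic sulfur bridging two carbons with no H on the sulfur.
The molecule carries 3 separate instances of a methylthio ether (-SCH3) meeting every constraint; each maps to a distinct set of atoms, giving 3 matches.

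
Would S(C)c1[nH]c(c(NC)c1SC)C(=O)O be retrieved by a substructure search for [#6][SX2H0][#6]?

Yes

The pattern [#6][SX2H0][#6] describes an aliphatic sulfur bridging two carbons with no H on the sulfur — a thioether.
The molecule carries a methylthio ether (-SCH3), whose atoms satisfy every constraint of the query, so the pattern matches.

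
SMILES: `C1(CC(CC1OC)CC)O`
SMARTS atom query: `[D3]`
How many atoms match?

3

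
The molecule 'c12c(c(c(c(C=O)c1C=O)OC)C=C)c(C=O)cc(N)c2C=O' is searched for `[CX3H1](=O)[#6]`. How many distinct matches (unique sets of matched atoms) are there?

4

[CX3H1](=O)[#6] is the SMARTS for an aldehyde: an sp2 carbon with one H, double-bonded to O and single-bonded to carbon.
The molecule carries 4 separate instances of an aldehyde (-CHO) meeting every constraint; each maps to a distinct set of atoms, giving 4 matches.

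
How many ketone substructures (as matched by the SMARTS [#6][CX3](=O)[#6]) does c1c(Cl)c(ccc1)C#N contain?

[#6][CX3](=O)[#6] is the SMARTS for a ketone: a carbonyl carbon (no H) flanked by two carbons.
No fragment in the molecule satisfies every constraint, giving 0 matches.

0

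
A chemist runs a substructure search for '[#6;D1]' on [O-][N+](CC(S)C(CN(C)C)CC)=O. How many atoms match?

The query [#6;D1] means: carbon bonded to exactly one heavy atom.
Check the 13 heavy atoms by environment: 3× C (D2) → no; 2× C (D3) → no; 1× N (D3) → no; 3× C (D1) → match; 1× N (charge +1, D3) → no; 1× O (charge -1, D1) → no; 1× O (D1) → no; 1× S (D1) → no.
That gives 3 matching atoms.

3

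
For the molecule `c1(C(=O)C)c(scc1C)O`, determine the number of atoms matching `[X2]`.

Check the 10 heavy atoms by environment: 1× s (aromatic, X2) → match; 4× c (aromatic, X3) → no; 1× O (X2) → match; 2× C (X4) → no; 1× C (X3) → no; 1× O (X1) → no.
Summing the matching environments: 1 + 1 = 2 matching atoms.

2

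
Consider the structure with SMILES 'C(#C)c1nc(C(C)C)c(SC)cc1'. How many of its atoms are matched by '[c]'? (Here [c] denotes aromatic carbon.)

5

The query [c] means: lowercase c matches aromatic carbon only.
Check the 13 heavy atoms by environment: 1× n (aromatic) → no; 5× c (aromatic) → match; 6× C → no; 1× S → no.
That gives 5 matching atoms.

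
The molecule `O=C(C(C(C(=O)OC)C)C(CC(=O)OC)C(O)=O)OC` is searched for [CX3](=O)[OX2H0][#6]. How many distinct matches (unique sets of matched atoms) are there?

3

[CX3](=O)[OX2H0][#6] is the SMARTS for an ester: a carbonyl carbon bonded to an oxygen that is itself bonded to carbon (no H on that O).
The molecule carries 3 separate instances of a methyl-ester group (-C(=O)OCH3) meeting every constraint; each maps to a distinct set of atoms, giving 3 matches.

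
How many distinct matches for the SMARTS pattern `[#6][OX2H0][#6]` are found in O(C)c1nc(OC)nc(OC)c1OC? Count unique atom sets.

4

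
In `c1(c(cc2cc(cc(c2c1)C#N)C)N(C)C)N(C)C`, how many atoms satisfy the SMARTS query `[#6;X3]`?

Check the 19 heavy atoms by environment: 10× c (aromatic, X3) → match; 5× C (X4) → no; 2× N (X3) → no; 1× C (X2) → no; 1× N (X1) → no.
That gives 10 matching atoms.

10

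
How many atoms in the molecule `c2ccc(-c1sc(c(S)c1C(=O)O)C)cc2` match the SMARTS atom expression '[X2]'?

The query [X2] means: any atom with exactly two total connections (bonds + H).
Check the 16 heavy atoms by environment: 1× s (aromatic, X2) → match; 10× c (aromatic, X3) → no; 1× C (X3) → no; 1× O (X1) → no; 1× O (X2) → match; 1× S (X2) → match; 1× C (X4) → no.
Summing the matching environments: 1 + 1 + 1 = 3 matching atoms.

3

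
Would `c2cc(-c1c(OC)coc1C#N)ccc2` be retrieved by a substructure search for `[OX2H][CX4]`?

No

The pattern [OX2H][CX4] describes a hydroxyl oxygen bound to an sp3 (X4) carbon — an aliphatic alcohol.
The closest candidate here is a methoxy ether (-OCH3), but the oxygen has H0 (ether), not H1. No other fragment satisfies the full query, so there is no match.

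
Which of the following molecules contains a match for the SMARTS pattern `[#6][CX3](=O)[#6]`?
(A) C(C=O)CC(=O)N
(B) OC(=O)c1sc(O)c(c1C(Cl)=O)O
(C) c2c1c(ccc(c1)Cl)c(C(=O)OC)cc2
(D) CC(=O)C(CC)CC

D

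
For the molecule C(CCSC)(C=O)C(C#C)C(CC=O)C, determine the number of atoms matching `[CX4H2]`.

3

Check the 15 heavy atoms by environment: 3× C (H2, X4) → match; 3× C (H1, X4) → no; 2× C (H3, X4) → no; 2× C (H1, X3) → no; 2× O (H0, X1) → no; 1× C (H0, X2) → no; 1× C (H1, X2) → no; 1× S (H0, X2) → no.
That gives 3 matching atoms.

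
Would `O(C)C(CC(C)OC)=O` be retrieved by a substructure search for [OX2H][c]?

No

The pattern [OX2H][c] describes a hydroxyl oxygen attached to an aromatic carbon — a phenol.
The closest candidate here is a methoxy ether (-OCH3), but the oxygen has H0, not H1. No other fragment satisfies the full query, so there is no match.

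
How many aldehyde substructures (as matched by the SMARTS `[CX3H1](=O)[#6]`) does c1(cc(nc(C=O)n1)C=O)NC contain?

2

[CX3H1](=O)[#6] is the SMARTS for an aldehyde: an sp2 carbon with one H, double-bonded to O and single-bonded to carbon.
The molecule carries 2 separate instances of an aldehyde (-CHO) meeting every constraint; each maps to a distinct set of atoms, giving 2 matches.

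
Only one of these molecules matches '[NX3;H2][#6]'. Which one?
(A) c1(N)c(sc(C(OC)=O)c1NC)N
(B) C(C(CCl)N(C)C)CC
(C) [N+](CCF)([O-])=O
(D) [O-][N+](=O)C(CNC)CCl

A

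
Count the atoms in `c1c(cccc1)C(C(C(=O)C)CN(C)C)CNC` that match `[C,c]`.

15

The query [C,c] means: comma = OR; matches aliphatic or aromatic carbon — same as #6.
Check the 18 heavy atoms by environment: 9× C → match; 1× O → no; 2× N → no; 6× c (aromatic) → match.
Summing the matching environments: 9 + 6 = 15 matching atoms.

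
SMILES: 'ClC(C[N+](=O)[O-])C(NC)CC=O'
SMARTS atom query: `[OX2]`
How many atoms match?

0

The query [OX2] means: aliphatic oxygen with two total connections — ether, hydroxyl, or ester single-bond O.
Check the 12 heavy atoms by environment: 5× C (X4) → no; 1× Cl (X1) → no; 1× C (X3) → no; 2× O (X1) → no; 1× N (charge +1, X3) → no; 1× O (charge -1, X1) → no; 1× N (X3) → no.
No environment satisfies the query, so 0 matching atoms.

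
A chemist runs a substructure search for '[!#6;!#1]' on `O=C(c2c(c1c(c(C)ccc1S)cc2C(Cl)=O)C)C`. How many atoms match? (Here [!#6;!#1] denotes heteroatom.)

The query [!#6;!#1] means: not carbon and not hydrogen — any heteroatom.
Check the 19 heavy atoms by environment: 10× c (aromatic) → no; 5× C → no; 1× S → match; 2× O → match; 1× Cl → match.
Summing the matching environments: 1 + 2 + 1 = 4 matching atoms.

4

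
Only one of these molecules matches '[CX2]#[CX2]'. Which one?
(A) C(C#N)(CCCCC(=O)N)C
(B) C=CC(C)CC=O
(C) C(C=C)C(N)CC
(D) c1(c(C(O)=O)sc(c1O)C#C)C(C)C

D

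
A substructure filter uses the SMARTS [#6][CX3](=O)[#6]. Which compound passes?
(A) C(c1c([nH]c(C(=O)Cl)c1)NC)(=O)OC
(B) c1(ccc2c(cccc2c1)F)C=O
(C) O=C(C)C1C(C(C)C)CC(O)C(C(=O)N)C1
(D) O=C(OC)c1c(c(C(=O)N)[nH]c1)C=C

C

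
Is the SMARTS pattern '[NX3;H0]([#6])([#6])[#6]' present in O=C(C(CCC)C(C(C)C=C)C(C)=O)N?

No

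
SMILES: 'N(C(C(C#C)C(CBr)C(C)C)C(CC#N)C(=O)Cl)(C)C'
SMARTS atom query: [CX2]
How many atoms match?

3

The query [CX2] means: C with X2: aliphatic carbon with exactly 2 total connections.
Check the 20 heavy atoms by environment: 11× C (X4) → no; 1× Br (X1) → no; 1× C (X3) → no; 1× O (X1) → no; 1× Cl (X1) → no; 3× C (X2) → match; 1× N (X3) → no; 1× N (X1) → no.
That gives 3 matching atoms.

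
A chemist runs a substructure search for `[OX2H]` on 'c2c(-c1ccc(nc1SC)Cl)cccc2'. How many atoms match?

0

Check the 15 heavy atoms by environment: 1× n (aromatic, H0, X2) → no; 4× c (aromatic, H0, X3) → no; 7× c (aromatic, H1, X3) → no; 1× S (H0, X2) → no; 1× C (H3, X4) → no; 1× Cl (H0, X1) → no.
No environment satisfies the query, so 0 matching atoms.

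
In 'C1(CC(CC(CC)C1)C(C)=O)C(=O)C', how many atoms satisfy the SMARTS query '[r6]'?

Check the 14 heavy atoms by environment: 6× C (in 6-ring) → match; 6× C (acyclic) → no; 2× O (acyclic) → no.
That gives 6 matching atoms.

6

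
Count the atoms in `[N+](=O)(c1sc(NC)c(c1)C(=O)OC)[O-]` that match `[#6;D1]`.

2

Check the 14 heavy atoms by environment: 1× s (aromatic, D2) → no; 3× c (aromatic, D3) → no; 1× c (aromatic, D2) → no; 1× N (D2) → no; 2× C (D1) → match; 1× C (D3) → no; 2× O (D1) → no; 1× O (D2) → no; 1× N (charge +1, D3) → no; 1× O (charge -1, D1) → no.
That gives 2 matching atoms.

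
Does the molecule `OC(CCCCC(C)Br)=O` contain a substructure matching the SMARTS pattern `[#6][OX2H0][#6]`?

The pattern [#6][OX2H0][#6] describes an aliphatic oxygen bridging two carbons with no H on the oxygen — an ether.
The closest candidate here is a carboxylic acid group (-C(=O)OH), but the -OH oxygen has H1; the =O is OX1, not OX2. No other fragment satisfies the full query, so there is no match.

No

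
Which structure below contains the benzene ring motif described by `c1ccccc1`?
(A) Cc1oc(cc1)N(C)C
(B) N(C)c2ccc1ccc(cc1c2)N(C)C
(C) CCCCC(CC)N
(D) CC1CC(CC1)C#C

B

c1ccccc1 describes six aromatic carbons in a ring (a benzene ring).
(A) has a methyl group (-CH3) but no six-membered all-carbon aromatic ring is present.
(B) contains the required atom environment, so the pattern matches.
(C) has a methyl group (-CH3) but no six-membered all-carbon aromatic ring is present.
(D) has a methyl group (-CH3) but no six-membered all-carbon aromatic ring is present.
So the answer is (B).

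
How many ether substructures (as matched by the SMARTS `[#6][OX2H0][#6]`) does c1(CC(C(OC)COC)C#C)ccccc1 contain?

[#6][OX2H0][#6] is the SMARTS for an ether: an aliphatic oxygen bridging two carbons with no H on the oxygen.
The molecule carries 2 separate instances of a methoxy ether (-OCH3) meeting every constraint; each maps to a distinct set of atoms, giving 2 matches.

2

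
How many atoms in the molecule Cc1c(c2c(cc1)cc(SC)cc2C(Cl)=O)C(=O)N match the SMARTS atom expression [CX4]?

The query [CX4] means: C with X4: aliphatic carbon with exactly 4 total connections (bonds + H).
Check the 19 heavy atoms by environment: 10× c (aromatic, X3) → no; 2× C (X4) → match; 2× C (X3) → no; 2× O (X1) → no; 1× Cl (X1) → no; 1× S (X2) → no; 1× N (X3) → no.
That gives 2 matching atoms.

2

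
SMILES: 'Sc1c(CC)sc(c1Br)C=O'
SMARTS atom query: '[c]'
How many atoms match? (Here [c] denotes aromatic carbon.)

4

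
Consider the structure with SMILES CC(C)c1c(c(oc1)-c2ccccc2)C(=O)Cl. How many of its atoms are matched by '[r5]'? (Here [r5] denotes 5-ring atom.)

The query [r5] means: r5 matches atoms in a five-membered ring.
Check the 17 heavy atoms by environment: 1× o (aromatic, in 5-ring) → match; 4× c (aromatic, in 5-ring) → match; 4× C (acyclic) → no; 1× O (acyclic) → no; 1× Cl (acyclic) → no; 6× c (aromatic, in 6-ring) → no.
Summing the matching environments: 1 + 4 = 5 matching atoms.

5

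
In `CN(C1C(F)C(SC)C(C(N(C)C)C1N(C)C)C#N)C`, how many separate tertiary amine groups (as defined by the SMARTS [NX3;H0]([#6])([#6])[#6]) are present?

3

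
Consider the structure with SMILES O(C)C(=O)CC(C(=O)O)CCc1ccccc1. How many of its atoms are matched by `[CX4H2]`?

3

Check the 17 heavy atoms by environment: 3× C (H2, X4) → match; 1× C (H1, X4) → no; 2× C (H0, X3) → no; 2× O (H0, X1) → no; 1× O (H1, X2) → no; 1× c (aromatic, H0, X3) → no; 5× c (aromatic, H1, X3) → no; 1× O (H0, X2) → no; 1× C (H3, X4) → no.
That gives 3 matching atoms.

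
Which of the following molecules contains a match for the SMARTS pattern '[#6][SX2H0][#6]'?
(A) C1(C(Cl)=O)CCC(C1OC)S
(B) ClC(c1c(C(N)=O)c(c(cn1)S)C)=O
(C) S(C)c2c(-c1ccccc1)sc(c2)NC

C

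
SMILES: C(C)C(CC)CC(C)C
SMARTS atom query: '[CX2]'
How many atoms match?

The query [CX2] means: C with X2: aliphatic carbon with exactly 2 total connections.
Check the 9 heavy atoms by environment: 9× C (X4) → no.
No environment satisfies the query, so 0 matching atoms.

0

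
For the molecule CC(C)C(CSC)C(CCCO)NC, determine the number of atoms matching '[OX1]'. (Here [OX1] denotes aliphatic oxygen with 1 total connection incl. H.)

0

Check the 14 heavy atoms by environment: 11× C (X4) → no; 1× N (X3) → no; 1× O (X2) → no; 1× S (X2) → no.
No environment satisfies the query, so 0 matching atoms.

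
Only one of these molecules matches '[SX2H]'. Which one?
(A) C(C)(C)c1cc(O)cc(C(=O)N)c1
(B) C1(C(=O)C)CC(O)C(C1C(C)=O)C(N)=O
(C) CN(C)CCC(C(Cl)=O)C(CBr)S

C

[SX2H] describes an aliphatic sulfur with two connections, one being H (a thiol).
(A) has a hydroxyl group (-OH) but it is an -OH, not an -SH.
(B) has a hydroxyl group (-OH) but it is an -OH, not an -SH.
(C) contains a thiol (-SH), which satisfies every atom and bond constraint.
So the answer is (C).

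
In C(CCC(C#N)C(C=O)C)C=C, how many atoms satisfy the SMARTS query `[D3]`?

2

Check the 12 heavy atoms by environment: 2× C (D1) → no; 2× C (D3) → match; 6× C (D2) → no; 1× N (D1) → no; 1× O (D1) → no.
That gives 2 matching atoms.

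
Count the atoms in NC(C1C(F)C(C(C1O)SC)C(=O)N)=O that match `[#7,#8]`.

5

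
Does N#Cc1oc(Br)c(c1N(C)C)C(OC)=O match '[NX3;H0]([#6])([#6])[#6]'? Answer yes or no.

Yes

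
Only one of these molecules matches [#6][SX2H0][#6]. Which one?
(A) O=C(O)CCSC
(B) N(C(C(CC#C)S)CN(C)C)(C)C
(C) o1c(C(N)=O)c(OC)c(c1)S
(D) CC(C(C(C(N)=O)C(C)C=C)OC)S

A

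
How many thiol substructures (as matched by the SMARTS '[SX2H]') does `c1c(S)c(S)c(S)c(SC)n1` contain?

[SX2H] is the SMARTS for a thiol: an aliphatic sulfur with two connections, one being H.
The molecule carries 3 separate instances of a thiol (-SH) meeting every constraint; each maps to a distinct set of atoms, giving 3 matches.

3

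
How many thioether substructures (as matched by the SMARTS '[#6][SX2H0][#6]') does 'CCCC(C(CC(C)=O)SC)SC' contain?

2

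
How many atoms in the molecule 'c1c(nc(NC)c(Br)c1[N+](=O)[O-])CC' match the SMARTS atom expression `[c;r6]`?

5

The query [c;r6] means: aromatic carbon that belongs to a six-membered ring.
Check the 14 heavy atoms by environment: 1× n (aromatic, in 6-ring) → no; 5× c (aromatic, in 6-ring) → match; 1× Br (acyclic) → no; 3× C (acyclic) → no; 1× N (charge +1, acyclic) → no; 1× O (charge -1, acyclic) → no; 1× O (acyclic) → no; 1× N (acyclic) → no.
That gives 5 matching atoms.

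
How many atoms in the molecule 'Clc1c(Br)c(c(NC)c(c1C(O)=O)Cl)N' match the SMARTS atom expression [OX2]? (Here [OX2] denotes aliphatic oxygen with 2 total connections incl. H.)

1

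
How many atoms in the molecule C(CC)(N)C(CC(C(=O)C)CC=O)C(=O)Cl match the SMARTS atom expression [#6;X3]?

The query [#6;X3] means: any carbon (aromatic or not) with three total connections.
Check the 16 heavy atoms by environment: 8× C (X4) → no; 3× C (X3) → match; 3× O (X1) → no; 1× Cl (X1) → no; 1× N (X3) → no.
That gives 3 matching atoms.

3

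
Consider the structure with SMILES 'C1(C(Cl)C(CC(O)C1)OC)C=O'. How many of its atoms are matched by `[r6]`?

Check the 12 heavy atoms by environment: 6× C (in 6-ring) → match; 1× Cl (acyclic) → no; 3× O (acyclic) → no; 2× C (acyclic) → no.
That gives 6 matching atoms.

6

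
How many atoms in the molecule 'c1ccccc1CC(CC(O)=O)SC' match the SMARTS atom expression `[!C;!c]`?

The query [!C;!c] means: neither aliphatic nor aromatic carbon — same as [!#6].
Check the 14 heavy atoms by environment: 5× C → no; 1× S → match; 6× c (aromatic) → no; 2× O → match.
Summing the matching environments: 1 + 2 = 3 matching atoms.

3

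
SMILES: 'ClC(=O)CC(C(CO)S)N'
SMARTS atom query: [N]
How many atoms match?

1

Check the 10 heavy atoms by environment: 5× C → no; 2× O → no; 1× Cl → no; 1× S → no; 1× N → match.
That gives 1 matching atom.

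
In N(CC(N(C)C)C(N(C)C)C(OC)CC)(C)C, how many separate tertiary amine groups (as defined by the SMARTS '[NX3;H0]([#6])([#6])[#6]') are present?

3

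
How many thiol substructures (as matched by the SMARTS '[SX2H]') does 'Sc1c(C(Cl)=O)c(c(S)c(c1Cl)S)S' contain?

4

[SX2H] is the SMARTS for a thiol: an aliphatic sulfur with two connections, one being H.
The molecule carries 4 separate instances of a thiol (-SH) meeting every constraint; each maps to a distinct set of atoms, giving 4 matches.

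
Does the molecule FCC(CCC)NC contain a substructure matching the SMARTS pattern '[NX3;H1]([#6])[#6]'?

Yes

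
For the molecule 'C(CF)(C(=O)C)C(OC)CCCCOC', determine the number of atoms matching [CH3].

Check the 15 heavy atoms by environment: 5× C (H2) → no; 2× C (H1) → no; 1× C (H0) → no; 3× O (H0) → no; 3× C (H3) → match; 1× F (H0) → no.
That gives 3 matching atoms.

3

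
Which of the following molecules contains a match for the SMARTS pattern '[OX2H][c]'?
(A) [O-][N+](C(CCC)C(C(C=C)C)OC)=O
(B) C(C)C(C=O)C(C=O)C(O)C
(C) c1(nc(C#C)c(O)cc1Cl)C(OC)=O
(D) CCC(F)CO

C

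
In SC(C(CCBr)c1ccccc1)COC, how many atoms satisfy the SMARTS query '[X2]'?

2

Check the 15 heavy atoms by environment: 6× C (X4) → no; 1× Br (X1) → no; 1× O (X2) → match; 6× c (aromatic, X3) → no; 1× S (X2) → match.
Summing the matching environments: 1 + 1 = 2 matching atoms.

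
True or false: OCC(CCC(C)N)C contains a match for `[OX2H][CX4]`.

True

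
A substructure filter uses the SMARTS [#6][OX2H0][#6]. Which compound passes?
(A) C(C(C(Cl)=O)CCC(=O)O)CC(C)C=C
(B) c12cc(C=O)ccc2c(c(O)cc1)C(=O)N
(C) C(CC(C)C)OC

[#6][OX2H0][#6] describes an aliphatic oxygen bridging two carbons with no H on the oxygen (an ether).
(A) has a carboxylic acid group (-C(=O)OH) but the -OH oxygen has H1; the =O is OX1, not OX2.
(B) has a hydroxyl group (-OH) but the oxygen has H1, not H0 bridging two carbons.
(C) contains a methoxy ether (-OCH3), which satisfies every atom and bond constraint.
So the answer is (C).

C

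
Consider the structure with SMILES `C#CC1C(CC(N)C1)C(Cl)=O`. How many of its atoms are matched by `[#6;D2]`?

3

The query [#6;D2] means: any carbon bonded to exactly two heavy atoms.
Check the 11 heavy atoms by environment: 4× C (D3) → no; 3× C (D2) → match; 1× N (D1) → no; 1× C (D1) → no; 1× O (D1) → no; 1× Cl (D1) → no.
That gives 3 matching atoms.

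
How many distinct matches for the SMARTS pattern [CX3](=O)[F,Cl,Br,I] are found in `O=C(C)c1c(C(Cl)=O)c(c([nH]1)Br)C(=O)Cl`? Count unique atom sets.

[CX3](=O)[F,Cl,Br,I] is the SMARTS for an acyl halide: a carbonyl carbon bonded to a halogen.
The molecule carries 2 separate instances of an acyl chloride (-C(=O)Cl) meeting every constraint; each maps to a distinct set of atoms, giving 2 matches.

2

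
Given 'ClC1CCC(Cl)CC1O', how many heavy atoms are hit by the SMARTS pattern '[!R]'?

The query [!R] means: !R matches any atom not in a ring.
Check the 9 heavy atoms by environment: 6× C (in 6-ring) → no; 2× Cl (acyclic) → match; 1× O (acyclic) → match.
Summing the matching environments: 2 + 1 = 3 matching atoms.

3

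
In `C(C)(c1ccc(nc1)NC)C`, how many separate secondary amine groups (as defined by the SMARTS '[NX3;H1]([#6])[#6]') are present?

[NX3;H1]([#6])[#6] is the SMARTS for a secondary amine: a trivalent nitrogen with one H, bonded to two carbons.
Exactly one fragment in the molecule meets all constraints, giving 1 match.

1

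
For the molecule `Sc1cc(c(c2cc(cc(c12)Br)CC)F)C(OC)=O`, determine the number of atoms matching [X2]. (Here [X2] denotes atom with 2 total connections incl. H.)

2

The query [X2] means: any atom with exactly two total connections (bonds + H).
Check the 19 heavy atoms by environment: 10× c (aromatic, X3) → no; 1× C (X3) → no; 1× O (X1) → no; 1× O (X2) → match; 3× C (X4) → no; 1× F (X1) → no; 1× Br (X1) → no; 1× S (X2) → match.
Summing the matching environments: 1 + 1 = 2 matching atoms.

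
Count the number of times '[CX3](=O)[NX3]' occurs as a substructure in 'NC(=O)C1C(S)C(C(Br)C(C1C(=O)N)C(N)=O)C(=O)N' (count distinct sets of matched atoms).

4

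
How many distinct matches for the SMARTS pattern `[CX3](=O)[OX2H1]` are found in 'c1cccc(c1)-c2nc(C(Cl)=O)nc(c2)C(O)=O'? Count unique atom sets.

1

[CX3](=O)[OX2H1] is the SMARTS for a carboxylic acid: an sp2 carbon double-bonded to O and single-bonded to an -OH oxygen.
Exactly one fragment in the molecule meets all constraints, giving 1 match.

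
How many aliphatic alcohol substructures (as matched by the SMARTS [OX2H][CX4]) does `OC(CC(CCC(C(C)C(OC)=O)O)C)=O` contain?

[OX2H][CX4] is the SMARTS for an aliphatic alcohol: a hydroxyl oxygen bound to an sp3 (X4) carbon.
Exactly one fragment in the molecule meets all constraints, giving 1 match.

1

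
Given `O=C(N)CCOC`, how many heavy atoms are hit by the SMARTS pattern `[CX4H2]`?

Check the 7 heavy atoms by environment: 2× C (H2, X4) → match; 1× C (H0, X3) → no; 1× O (H0, X1) → no; 1× N (H2, X3) → no; 1× O (H0, X2) → no; 1× C (H3, X4) → no.
That gives 2 matching atoms.

2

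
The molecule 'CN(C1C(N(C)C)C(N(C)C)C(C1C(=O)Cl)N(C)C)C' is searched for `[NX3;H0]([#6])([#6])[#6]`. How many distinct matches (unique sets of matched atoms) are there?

4

[NX3;H0]([#6])([#6])[#6] is the SMARTS for a tertiary amine: a trivalent nitrogen with no H, bonded to three carbons.
The molecule carries 4 separate instances of a dimethylamino group (-N(CH3)2) meeting every constraint; each maps to a distinct set of atoms, giving 4 matches.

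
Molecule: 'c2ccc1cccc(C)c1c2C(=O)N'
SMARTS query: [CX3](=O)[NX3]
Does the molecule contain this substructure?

Yes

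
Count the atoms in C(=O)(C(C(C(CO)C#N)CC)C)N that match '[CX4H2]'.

Check the 13 heavy atoms by environment: 2× C (H3, X4) → no; 3× C (H1, X4) → no; 2× C (H2, X4) → match; 1× C (H0, X2) → no; 1× N (H0, X1) → no; 1× O (H1, X2) → no; 1× C (H0, X3) → no; 1× O (H0, X1) → no; 1× N (H2, X3) → no.
That gives 2 matching atoms.

2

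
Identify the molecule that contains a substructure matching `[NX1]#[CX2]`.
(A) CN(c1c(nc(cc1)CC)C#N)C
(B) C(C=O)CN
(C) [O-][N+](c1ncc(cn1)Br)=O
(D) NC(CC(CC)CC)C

[NX1]#[CX2] describes a nitrogen triple-bonded to a two-connected carbon (a nitrile).
(A) contains a nitrile (-C#N), which satisfies every atom and bond constraint.
(B) has a primary amino group (-NH2) but the nitrogen is NX3 (three connections), not NX1 triple-bonded.
(C) has a nitro group (-[N+](=O)[O-]) but there is no C#N triple bond.
(D) has a primary amino group (-NH2) but the nitrogen is NX3 (three connections), not NX1 triple-bonded.
So the answer is (A).

A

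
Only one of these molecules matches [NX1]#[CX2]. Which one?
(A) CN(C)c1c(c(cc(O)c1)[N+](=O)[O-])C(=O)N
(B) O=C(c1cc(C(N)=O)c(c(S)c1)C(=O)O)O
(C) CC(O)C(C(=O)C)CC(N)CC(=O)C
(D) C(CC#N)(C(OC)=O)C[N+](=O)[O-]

D

[NX1]#[CX2] describes a nitrogen triple-bonded to a two-connected carbon (a nitrile).
(A) has a nitro group (-[N+](=O)[O-]) but there is no C#N triple bond.
(B) has a primary amide (-C(=O)NH2) but the nitrogen is NX3, not NX1.
(C) has a primary amino group (-NH2) but the nitrogen is NX3 (three connections), not NX1 triple-bonded.
(D) contains a nitrile (-C#N), which satisfies every atom and bond constraint.
So the answer is (D).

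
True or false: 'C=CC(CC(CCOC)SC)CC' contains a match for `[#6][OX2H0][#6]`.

The pattern [#6][OX2H0][#6] describes an aliphatic oxygen bridging two carbons with no H on the oxygen — an ether.
The molecule carries a methoxy ether (-OCH3), whose atoms satisfy every constraint of the query, so the pattern matches.

True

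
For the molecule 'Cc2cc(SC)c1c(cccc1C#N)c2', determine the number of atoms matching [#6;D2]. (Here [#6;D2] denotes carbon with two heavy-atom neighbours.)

6

The query [#6;D2] means: any carbon bonded to exactly two heavy atoms.
Check the 15 heavy atoms by environment: 5× c (aromatic, D3) → no; 5× c (aromatic, D2) → match; 1× S (D2) → no; 2× C (D1) → no; 1× C (D2) → match; 1× N (D1) → no.
Summing the matching environments: 5 + 1 = 6 matching atoms.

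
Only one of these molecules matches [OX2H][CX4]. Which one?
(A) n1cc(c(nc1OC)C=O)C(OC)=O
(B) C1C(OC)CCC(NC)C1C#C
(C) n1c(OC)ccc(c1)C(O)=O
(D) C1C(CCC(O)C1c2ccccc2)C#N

D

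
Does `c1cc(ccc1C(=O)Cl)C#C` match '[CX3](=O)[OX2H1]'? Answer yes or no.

The pattern [CX3](=O)[OX2H1] describes an sp2 carbon double-bonded to O and single-bonded to an -OH oxygen — a carboxylic acid.
The closest candidate here is an acyl chloride (-C(=O)Cl), but the carbonyl is bonded to Cl, not to an -OH oxygen. No other fragment satisfies the full query, so there is no match.

No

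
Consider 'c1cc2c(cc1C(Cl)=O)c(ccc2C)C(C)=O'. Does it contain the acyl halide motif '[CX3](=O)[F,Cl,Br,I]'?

Yes

The pattern [CX3](=O)[F,Cl,Br,I] describes a carbonyl carbon bonded to a halogen — an acyl halide.
The molecule carries an acyl chloride (-C(=O)Cl), whose atoms satisfy every constraint of the query, so the pattern matches.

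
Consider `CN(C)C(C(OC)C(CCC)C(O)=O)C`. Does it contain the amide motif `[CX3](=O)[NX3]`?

No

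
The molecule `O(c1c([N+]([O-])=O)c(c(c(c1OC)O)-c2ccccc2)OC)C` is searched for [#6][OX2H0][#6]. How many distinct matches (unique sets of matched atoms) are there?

[#6][OX2H0][#6] is the SMARTS for an ether: an aliphatic oxygen bridging two carbons with no H on the oxygen.
The molecule carries 3 separate instances of a methoxy ether (-OCH3) meeting every constraint; each maps to a distinct set of atoms, giving 3 matches.

3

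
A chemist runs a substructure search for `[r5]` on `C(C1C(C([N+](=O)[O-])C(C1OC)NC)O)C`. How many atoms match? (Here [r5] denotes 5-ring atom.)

5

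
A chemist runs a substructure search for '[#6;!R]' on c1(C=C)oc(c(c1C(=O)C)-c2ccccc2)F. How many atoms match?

4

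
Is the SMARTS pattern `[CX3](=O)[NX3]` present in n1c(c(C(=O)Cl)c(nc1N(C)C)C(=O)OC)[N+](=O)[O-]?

The pattern [CX3](=O)[NX3] describes a carbonyl carbon bonded to a trivalent nitrogen — an amide.
The closest candidate here is a methyl-ester group (-C(=O)OCH3), but the carbonyl is bonded to O, not to an NX3 nitrogen. No other fragment satisfies the full query, so there is no match.

No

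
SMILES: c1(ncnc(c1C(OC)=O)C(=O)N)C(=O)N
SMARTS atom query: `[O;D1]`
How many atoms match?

3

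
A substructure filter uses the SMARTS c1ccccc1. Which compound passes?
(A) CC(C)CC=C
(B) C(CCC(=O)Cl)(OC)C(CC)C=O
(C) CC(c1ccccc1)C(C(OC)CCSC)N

C

c1ccccc1 describes six aromatic carbons in a ring (a benzene ring).
(A) has a methyl group (-CH3) but no six-membered all-carbon aromatic ring is present.
(B) has a methyl group (-CH3) but no six-membered all-carbon aromatic ring is present.
(C) contains a phenyl ring, which satisfies every atom and bond constraint.
So the answer is (C).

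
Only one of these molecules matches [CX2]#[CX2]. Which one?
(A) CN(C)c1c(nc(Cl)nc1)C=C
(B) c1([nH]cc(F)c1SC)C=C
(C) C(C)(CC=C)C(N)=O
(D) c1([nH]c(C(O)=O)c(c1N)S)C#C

D

[CX2]#[CX2] describes a carbon-carbon triple bond (an alkyne).
(A) has a vinyl group (-CH=CH2) but the C=C is a double bond; both carbons are CX3, not CX2.
(B) has a vinyl group (-CH=CH2) but the C=C is a double bond; both carbons are CX3, not CX2.
(C) has a vinyl group (-CH=CH2) but the C=C is a double bond; both carbons are CX3, not CX2.
(D) contains an ethynyl group (-C#CH), which satisfies every atom and bond constraint.
So the answer is (D).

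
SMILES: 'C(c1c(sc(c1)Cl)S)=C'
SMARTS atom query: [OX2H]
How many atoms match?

0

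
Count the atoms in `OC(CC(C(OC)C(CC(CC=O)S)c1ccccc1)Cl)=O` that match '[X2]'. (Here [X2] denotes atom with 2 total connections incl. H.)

3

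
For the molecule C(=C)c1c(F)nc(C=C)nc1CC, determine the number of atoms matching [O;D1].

The query [O;D1] means: aliphatic oxygen bonded to exactly one heavy atom.
Check the 13 heavy atoms by environment: 2× n (aromatic, D2) → no; 4× c (aromatic, D3) → no; 3× C (D2) → no; 3× C (D1) → no; 1× F (D1) → no.
No environment satisfies the query, so 0 matching atoms.

0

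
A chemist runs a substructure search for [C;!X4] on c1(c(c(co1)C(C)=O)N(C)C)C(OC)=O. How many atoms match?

The query [C;!X4] means: aliphatic carbon that does not have four total connections.
Check the 15 heavy atoms by environment: 1× o (aromatic, X2) → no; 4× c (aromatic, X3) → no; 1× N (X3) → no; 4× C (X4) → no; 2× C (X3) → match; 2× O (X1) → no; 1× O (X2) → no.
That gives 2 matching atoms.

2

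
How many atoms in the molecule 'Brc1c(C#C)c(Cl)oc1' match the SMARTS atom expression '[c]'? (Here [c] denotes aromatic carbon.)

4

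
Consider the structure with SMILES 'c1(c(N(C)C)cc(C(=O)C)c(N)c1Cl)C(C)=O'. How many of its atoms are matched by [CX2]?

The query [CX2] means: C with X2: aliphatic carbon with exactly 2 total connections.
Check the 17 heavy atoms by environment: 6× c (aromatic, X3) → no; 2× C (X3) → no; 2× O (X1) → no; 4× C (X4) → no; 1× Cl (X1) → no; 2× N (X3) → no.
No environment satisfies the query, so 0 matching atoms.

0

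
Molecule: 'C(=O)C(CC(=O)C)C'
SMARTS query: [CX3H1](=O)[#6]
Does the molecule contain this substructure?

The pattern [CX3H1](=O)[#6] describes an sp2 carbon with one H, double-bonded to O and single-bonded to carbon — an aldehyde.
The molecule carries an aldehyde (-CHO), whose atoms satisfy every constraint of the query, so the pattern matches.

Yes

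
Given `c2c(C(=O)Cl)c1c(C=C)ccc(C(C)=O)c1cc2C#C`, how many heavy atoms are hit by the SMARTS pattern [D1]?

6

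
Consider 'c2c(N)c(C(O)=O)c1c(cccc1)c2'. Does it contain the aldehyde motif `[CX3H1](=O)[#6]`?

No

The pattern [CX3H1](=O)[#6] describes an sp2 carbon with one H, double-bonded to O and single-bonded to carbon — an aldehyde.
The closest candidate here is a carboxylic acid group (-C(=O)OH), but the carbonyl carbon has H0 and is bonded to O, not H1. No other fragment satisfies the full query, so there is no match.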